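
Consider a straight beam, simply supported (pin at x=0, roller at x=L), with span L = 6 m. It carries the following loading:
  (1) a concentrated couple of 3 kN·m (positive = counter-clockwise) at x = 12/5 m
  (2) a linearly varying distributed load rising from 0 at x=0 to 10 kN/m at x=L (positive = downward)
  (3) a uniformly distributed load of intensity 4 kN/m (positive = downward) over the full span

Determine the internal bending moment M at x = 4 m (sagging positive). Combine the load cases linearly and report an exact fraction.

Load 1 — applied couple M₀=3 kN·m at a=12/5 m (b=L-a=18/5):
  M_1 = M₀x/L - M₀  [x>a] = 3·4/6 - 3 = -1 kN·m
Load 2 — triangular load w₀=10 kN/m (0→w₀ over full span):
  M_2 = w₀Lx/6 - w₀x³/(6L) = 10·6·4/6 - 10·4³/(6·6) = 200/9 kN·m
Load 3 — uniform load w=4 kN/m over full span:
  M_3 = wx(L-x)/2 = 4·4·(6-4)/2 = 16 kN·m
Superposition: M = Σ M_i = 335/9 kN·m ≈ 37.222222 kN·m

M(4) = 335/9 kN·m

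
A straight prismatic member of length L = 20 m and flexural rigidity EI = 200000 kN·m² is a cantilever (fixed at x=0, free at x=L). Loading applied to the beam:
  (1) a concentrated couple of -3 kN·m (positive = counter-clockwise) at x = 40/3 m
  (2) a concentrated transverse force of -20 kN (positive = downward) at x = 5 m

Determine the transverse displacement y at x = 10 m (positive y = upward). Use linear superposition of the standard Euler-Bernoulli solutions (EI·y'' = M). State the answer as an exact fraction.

y(10) = 29/3000 m

Load 1 — applied couple M₀=-3 kN·m at a=40/3 m (b=L-a=20/3):
  y_1 = M₀x²/(2EI)  [x≤a] = (-3)·10²/(2·200000) = -3/4000 m
Load 2 — point force P=-20 kN at a=5 m (b=L-a=15):
  y_2 = -Pa²(3x-a)/(6EI)  [x>a] = -(-20)·5²·(3·10-5)/(6·200000) = 1/96 m
Superposition: y = Σ y_i = 29/3000 m ≈ 0.009667 m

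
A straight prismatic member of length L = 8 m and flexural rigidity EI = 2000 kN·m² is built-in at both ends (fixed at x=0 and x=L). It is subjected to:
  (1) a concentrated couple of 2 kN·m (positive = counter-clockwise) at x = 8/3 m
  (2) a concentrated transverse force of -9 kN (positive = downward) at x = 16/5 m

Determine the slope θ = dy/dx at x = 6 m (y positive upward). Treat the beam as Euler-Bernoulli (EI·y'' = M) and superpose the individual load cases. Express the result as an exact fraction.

θ(6) = -1529/375000 rad

Load 1 — applied couple M₀=2 kN·m at a=8/3 m (b=L-a=16/3):
  θ_1 = (R_Ax²/2 - M_Ax - M₀(x-a))/EI  [x>a] with R_A=1/3, M_A=0 = ((1/3)·6²/2 - 0·6 - 2·(6-(8/3)))/2000 = -1/3000 rad
Load 2 — point force P=-9 kN at a=16/5 m (b=L-a=24/5):
  θ_2 = Pa²(L-x)(2bL-(3b+a)(L-x))/(2L³EI)  [x>a] = (-9)·(16/5)²·(8-6)·(2·(24/5)·8-(3·(24/5)+(16/5))·(8-6))/(2·8³·2000) = -117/31250 rad
Superposition: θ = Σ θ_i = -1529/375000 rad ≈ -0.004077 rad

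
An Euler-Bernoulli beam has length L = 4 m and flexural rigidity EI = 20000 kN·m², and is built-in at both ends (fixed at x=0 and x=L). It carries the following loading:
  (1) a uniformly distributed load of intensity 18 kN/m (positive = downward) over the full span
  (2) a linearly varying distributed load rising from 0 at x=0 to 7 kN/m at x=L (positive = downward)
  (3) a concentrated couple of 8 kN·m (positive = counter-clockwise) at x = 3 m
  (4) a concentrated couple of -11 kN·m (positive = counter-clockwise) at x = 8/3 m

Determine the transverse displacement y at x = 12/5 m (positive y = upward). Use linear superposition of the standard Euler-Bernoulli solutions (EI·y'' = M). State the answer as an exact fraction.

Load 1 — uniform load w=18 kN/m over full span:
  y_1 = -wx²(L-x)²/(24EI) = -18·(12/5)²·(4-(12/5))²/(24·20000) = -216/390625 m
Load 2 — triangular load w₀=7 kN/m (0→w₀ over full span):
  y_2 = -w₀x²(L-x)²(x+2L)/(120LEI) = -7·(12/5)²·(4-(12/5))²·((12/5)+2·4)/(120·4·20000) = -1092/9765625 m
Load 3 — applied couple M₀=8 kN·m at a=3 m (b=L-a=1):
  y_3 = (R_Ax³/6 - M_Ax²/2)/EI  [x≤a] with R_A=9/4, M_A=5/2 = ((9/4)·(12/5)³/6 - (5/2)·(12/5)²/2)/20000 = -63/625000 m
Load 4 — applied couple M₀=-11 kN·m at a=8/3 m (b=L-a=4/3):
  y_4 = (R_Ax³/6 - M_Ax²/2)/EI  [x≤a] with R_A=-11/3, M_A=-11/3 = ((-11/3)·(12/5)³/6 - (-11/3)·(12/5)²/2)/20000 = 33/312500 m
Superposition: y = Σ y_i = -51561/78125000 m ≈ -0.000660 m

y(12/5) = -51561/78125000 m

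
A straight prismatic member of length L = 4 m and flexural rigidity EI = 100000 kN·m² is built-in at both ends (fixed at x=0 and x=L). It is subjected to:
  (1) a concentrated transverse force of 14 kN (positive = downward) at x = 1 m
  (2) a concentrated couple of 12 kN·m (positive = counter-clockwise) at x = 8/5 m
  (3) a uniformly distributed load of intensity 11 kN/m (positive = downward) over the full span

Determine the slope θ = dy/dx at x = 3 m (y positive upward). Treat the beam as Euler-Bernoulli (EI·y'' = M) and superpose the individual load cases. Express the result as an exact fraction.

Load 1 — point force P=14 kN at a=1 m (b=L-a=3):
  θ_1 = Pa²(L-x)(2bL-(3b+a)(L-x))/(2L³EI)  [x>a] = 14·1²·(4-3)·(2·3·4-(3·3+1)·(4-3))/(2·4³·100000) = 49/3200000 rad
Load 2 — applied couple M₀=12 kN·m at a=8/5 m (b=L-a=12/5):
  θ_2 = (R_Ax²/2 - M_Ax - M₀(x-a))/EI  [x>a] with R_A=108/25, M_A=36/25 = ((108/25)·3²/2 - (36/25)·3 - 12·(3-(8/5)))/100000 = -21/1250000 rad
Load 3 — uniform load w=11 kN/m over full span:
  θ_3 = -wx(L-x)(L-2x)/(12EI) = -11·3·(4-3)·(4-2·3)/(12·100000) = 11/200000 rad
Superposition: θ = Σ θ_i = 4281/80000000 rad ≈ 0.000054 rad

θ(3) = 4281/80000000 rad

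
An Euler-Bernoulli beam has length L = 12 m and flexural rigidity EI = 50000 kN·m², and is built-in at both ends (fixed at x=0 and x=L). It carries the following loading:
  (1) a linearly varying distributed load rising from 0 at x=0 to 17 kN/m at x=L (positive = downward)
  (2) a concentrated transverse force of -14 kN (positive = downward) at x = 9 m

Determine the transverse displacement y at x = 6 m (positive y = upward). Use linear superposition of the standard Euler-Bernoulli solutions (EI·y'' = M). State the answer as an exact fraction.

Load 1 — triangular load w₀=17 kN/m (0→w₀ over full span):
  y_1 = -w₀x²(L-x)²(x+2L)/(120LEI) = -17·6²·(12-6)²·(6+2·12)/(120·12·50000) = -459/50000 m
Load 2 — point force P=-14 kN at a=9 m (b=L-a=3):
  y_2 = -Pb²x²(3aL-(3a+b)x)/(6L³EI)  [x≤a] = -(-14)·3²·6²·(3·9·12-(3·9+3)·6)/(6·12³·50000) = 63/50000 m
Superposition: y = Σ y_i = -99/12500 m ≈ -0.007920 m

y(6) = -99/12500 m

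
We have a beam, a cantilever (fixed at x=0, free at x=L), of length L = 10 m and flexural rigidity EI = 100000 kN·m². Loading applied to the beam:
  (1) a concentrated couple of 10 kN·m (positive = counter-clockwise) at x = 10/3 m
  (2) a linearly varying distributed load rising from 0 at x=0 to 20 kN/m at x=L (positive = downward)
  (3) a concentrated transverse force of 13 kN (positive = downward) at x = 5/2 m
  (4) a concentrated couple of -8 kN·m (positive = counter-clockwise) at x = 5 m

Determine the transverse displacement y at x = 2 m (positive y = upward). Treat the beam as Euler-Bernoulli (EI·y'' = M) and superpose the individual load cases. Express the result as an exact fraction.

Load 1 — applied couple M₀=10 kN·m at a=10/3 m (b=L-a=20/3):
  y_1 = M₀x²/(2EI)  [x≤a] = 10·2²/(2·100000) = 1/5000 m
Load 2 — triangular load w₀=20 kN/m (0→w₀ over full span):
  y_2 = (w₀Lx³/12-w₀L²x²/6-w₀x⁵/(120L))/EI = (20·10·2³/12-20·10²·2²/6-20·2⁵/(120·10))/100000 = -2251/187500 m
Load 3 — point force P=13 kN at a=5/2 m (b=L-a=15/2):
  y_3 = -Px²(3a-x)/(6EI)  [x≤a] = -13·2²·(3·(5/2)-2)/(6·100000) = -143/300000 m
Load 4 — applied couple M₀=-8 kN·m at a=5 m (b=L-a=5):
  y_4 = M₀x²/(2EI)  [x≤a] = (-8)·2²/(2·100000) = -1/6250 m
Superposition: y = Σ y_i = -6221/500000 m ≈ -0.012442 m

y(2) = -6221/500000 m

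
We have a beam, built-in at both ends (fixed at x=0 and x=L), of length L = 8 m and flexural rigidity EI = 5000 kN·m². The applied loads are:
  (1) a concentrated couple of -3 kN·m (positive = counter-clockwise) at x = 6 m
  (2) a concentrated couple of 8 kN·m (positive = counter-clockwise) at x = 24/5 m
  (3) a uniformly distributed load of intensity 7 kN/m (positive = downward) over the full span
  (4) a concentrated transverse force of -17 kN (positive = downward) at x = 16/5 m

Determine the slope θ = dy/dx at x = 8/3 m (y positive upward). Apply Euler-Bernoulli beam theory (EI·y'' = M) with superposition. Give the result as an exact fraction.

θ(8/3) = -98963/50625000 rad

Load 1 — applied couple M₀=-3 kN·m at a=6 m (b=L-a=2):
  θ_1 = (R_Ax²/2 - M_Ax)/EI  [x≤a] with R_A=-27/64, M_A=-15/16 = ((-27/64)·(8/3)²/2 - (-15/16)·(8/3))/5000 = 1/5000 rad
Load 2 — applied couple M₀=8 kN·m at a=24/5 m (b=L-a=16/5):
  θ_2 = (R_Ax²/2 - M_Ax)/EI  [x≤a] with R_A=36/25, M_A=64/25 = ((36/25)·(8/3)²/2 - (64/25)·(8/3))/5000 = -16/46875 rad
Load 3 — uniform load w=7 kN/m over full span:
  θ_3 = -wx(L-x)(L-2x)/(12EI) = -7·(8/3)·(8-(8/3))·(8-2·(8/3))/(12·5000) = -224/50625 rad
Load 4 — point force P=-17 kN at a=16/5 m (b=L-a=24/5):
  θ_4 = -Pb²x(2aL-(3a+b)x)/(2L³EI)  [x≤a] = -(-17)·(24/5)²·(8/3)·(2·(16/5)·8-(3·(16/5)+(24/5))·(8/3))/(2·8³·5000) = 204/78125 rad
Superposition: θ = Σ θ_i = -98963/50625000 rad ≈ -0.001955 rad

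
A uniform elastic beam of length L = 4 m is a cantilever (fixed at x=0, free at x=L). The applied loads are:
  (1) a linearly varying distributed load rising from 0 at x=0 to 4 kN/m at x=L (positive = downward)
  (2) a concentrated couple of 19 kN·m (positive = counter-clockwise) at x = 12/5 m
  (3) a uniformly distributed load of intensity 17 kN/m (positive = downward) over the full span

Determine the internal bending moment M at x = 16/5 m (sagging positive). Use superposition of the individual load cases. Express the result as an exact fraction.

M(16/5) = -2488/375 kN·m

Load 1 — triangular load w₀=4 kN/m (0→w₀ over full span):
  M_1 = w₀Lx/2 - w₀L²/3 - w₀x³/(6L) = 4·4·(16/5)/2 - 4·4²/3 - 4·(16/5)³/(6·4) = -448/375 kN·m
Load 2 — applied couple M₀=19 kN·m at a=12/5 m (b=L-a=8/5):
  M_2 = 0  [x>a] = 0 kN·m
Load 3 — uniform load w=17 kN/m over full span:
  M_3 = -w(L-x)²/2 = -17·(4-(16/5))²/2 = -136/25 kN·m
Superposition: M = Σ M_i = -2488/375 kN·m ≈ -6.634667 kN·m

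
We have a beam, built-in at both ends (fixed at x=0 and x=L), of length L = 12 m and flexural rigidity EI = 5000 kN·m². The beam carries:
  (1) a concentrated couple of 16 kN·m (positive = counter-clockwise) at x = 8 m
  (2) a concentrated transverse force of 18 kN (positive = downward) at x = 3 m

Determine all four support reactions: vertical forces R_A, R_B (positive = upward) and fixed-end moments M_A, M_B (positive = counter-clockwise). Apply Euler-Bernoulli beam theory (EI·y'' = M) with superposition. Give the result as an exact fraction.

R_A = 2443/144 kN, M_A = 857/24 kN·m, R_B = 149/144 kN, M_B = -81/8 kN·m

Load 1 — applied couple M₀=16 kN·m at a=8 m (b=L-a=4):
  R_A = 6M₀ab/L³ = 6·16·8·4/12³ = 16/9 kN
  M_A = M₀b(2a-b)/L² = 16·4·(2·8-4)/12² = 16/3 kN·m
  R_B = -6M₀ab/L³ = -6·16·8·4/12³ = -16/9 kN
  M_B = M₀a(2b-a)/L² = 16·8·(2·4-8)/12² = 0 kN·m
Load 2 — point force P=18 kN at a=3 m (b=L-a=9):
  R_A = Pb²(3a+b)/L³ = 18·9²·(3·3+9)/12³ = 243/16 kN
  M_A = Pab²/L² = 18·3·9²/12² = 243/8 kN·m
  R_B = Pa²(a+3b)/L³ = 18·3²·(3+3·9)/12³ = 45/16 kN
  M_B = -Pa²b/L² = -18·3²·9/12² = -81/8 kN·m
Superposition: R_A = 2443/144 kN, M_A = 857/24 kN·m, R_B = 149/144 kN, M_B = -81/8 kN·m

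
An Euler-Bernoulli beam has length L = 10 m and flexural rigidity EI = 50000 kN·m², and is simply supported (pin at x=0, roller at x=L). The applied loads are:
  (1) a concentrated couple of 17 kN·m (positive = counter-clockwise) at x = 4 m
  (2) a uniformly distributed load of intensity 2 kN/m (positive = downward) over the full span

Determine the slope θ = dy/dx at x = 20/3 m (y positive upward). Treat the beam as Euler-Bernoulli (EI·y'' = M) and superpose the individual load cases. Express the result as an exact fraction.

Load 1 — applied couple M₀=17 kN·m at a=4 m (b=L-a=6):
  θ_1 = (M₀x²/(2L)-M₀(x-a)+C₁)/EI  [x>a] with C₁=M₀(3b²-L²)/(6L)=34/15 = (17·(20/3)²/(2·10)-17·((20/3)-4)+(34/15))/50000 = -119/1125000 rad
Load 2 — uniform load w=2 kN/m over full span:
  θ_2 = -w(L³-6Lx²+4x³)/(24EI) = -2·(10³-6·10·(20/3)²+4·(20/3)³)/(24·50000) = 13/16200 rad
Superposition: θ = Σ θ_i = 3527/5062500 rad ≈ 0.000697 rad

θ(20/3) = 3527/5062500 rad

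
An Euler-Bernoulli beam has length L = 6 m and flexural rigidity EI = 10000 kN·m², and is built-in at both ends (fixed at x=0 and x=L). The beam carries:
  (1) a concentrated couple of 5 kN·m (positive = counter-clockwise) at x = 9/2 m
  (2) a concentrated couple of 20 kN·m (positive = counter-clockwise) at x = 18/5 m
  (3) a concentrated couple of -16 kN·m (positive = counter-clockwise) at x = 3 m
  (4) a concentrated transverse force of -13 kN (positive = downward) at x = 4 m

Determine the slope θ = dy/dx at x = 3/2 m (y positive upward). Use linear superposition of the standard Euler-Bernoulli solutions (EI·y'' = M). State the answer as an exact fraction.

θ(3/2) = 567/6400000 rad

Load 1 — applied couple M₀=5 kN·m at a=9/2 m (b=L-a=3/2):
  θ_1 = (R_Ax²/2 - M_Ax)/EI  [x≤a] with R_A=15/16, M_A=25/16 = ((15/16)·(3/2)²/2 - (25/16)·(3/2))/10000 = -33/256000 rad
Load 2 — applied couple M₀=20 kN·m at a=18/5 m (b=L-a=12/5):
  θ_2 = (R_Ax²/2 - M_Ax)/EI  [x≤a] with R_A=24/5, M_A=32/5 = ((24/5)·(3/2)²/2 - (32/5)·(3/2))/10000 = -21/50000 rad
Load 3 — applied couple M₀=-16 kN·m at a=3 m (b=L-a=3):
  θ_3 = (R_Ax²/2 - M_Ax)/EI  [x≤a] with R_A=-4, M_A=-4 = ((-4)·(3/2)²/2 - (-4)·(3/2))/10000 = 3/20000 rad
Load 4 — point force P=-13 kN at a=4 m (b=L-a=2):
  θ_4 = -Pb²x(2aL-(3a+b)x)/(2L³EI)  [x≤a] = -(-13)·2²·(3/2)·(2·4·6-(3·4+2)·(3/2))/(2·6³·10000) = 39/80000 rad
Superposition: θ = Σ θ_i = 567/6400000 rad ≈ 0.000089 rad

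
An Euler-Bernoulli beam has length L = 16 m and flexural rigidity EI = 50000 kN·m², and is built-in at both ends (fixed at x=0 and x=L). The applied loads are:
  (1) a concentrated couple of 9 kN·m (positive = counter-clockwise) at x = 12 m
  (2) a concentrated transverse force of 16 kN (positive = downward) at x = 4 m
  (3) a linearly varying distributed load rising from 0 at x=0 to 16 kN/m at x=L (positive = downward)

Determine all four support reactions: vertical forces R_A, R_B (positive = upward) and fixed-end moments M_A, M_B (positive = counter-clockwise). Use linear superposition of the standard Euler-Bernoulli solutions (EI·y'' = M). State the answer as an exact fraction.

Load 1 — applied couple M₀=9 kN·m at a=12 m (b=L-a=4):
  R_A = 6M₀ab/L³ = 6·9·12·4/16³ = 81/128 kN
  M_A = M₀b(2a-b)/L² = 9·4·(2·12-4)/16² = 45/16 kN·m
  R_B = -6M₀ab/L³ = -6·9·12·4/16³ = -81/128 kN
  M_B = M₀a(2b-a)/L² = 9·12·(2·4-12)/16² = -27/16 kN·m
Load 2 — point force P=16 kN at a=4 m (b=L-a=12):
  R_A = Pb²(3a+b)/L³ = 16·12²·(3·4+12)/16³ = 27/2 kN
  M_A = Pab²/L² = 16·4·12²/16² = 36 kN·m
  R_B = Pa²(a+3b)/L³ = 16·4²·(4+3·12)/16³ = 5/2 kN
  M_B = -Pa²b/L² = -16·4²·12/16² = -12 kN·m
Load 3 — triangular load w₀=16 kN/m (0→w₀ over full span):
  R_A = 3w₀L/20 = 3·16·16/20 = 192/5 kN
  M_A = w₀L²/30 = 16·16²/30 = 2048/15 kN·m
  R_B = 7w₀L/20 = 7·16·16/20 = 448/5 kN
  M_B = -w₀L²/20 = -16·16²/20 = -1024/5 kN·m
Superposition: R_A = 33621/640 kN, M_A = 42083/240 kN·m, R_B = 58539/640 kN, M_B = -17479/80 kN·m

R_A = 33621/640 kN, M_A = 42083/240 kN·m, R_B = 58539/640 kN, M_B = -17479/80 kN·m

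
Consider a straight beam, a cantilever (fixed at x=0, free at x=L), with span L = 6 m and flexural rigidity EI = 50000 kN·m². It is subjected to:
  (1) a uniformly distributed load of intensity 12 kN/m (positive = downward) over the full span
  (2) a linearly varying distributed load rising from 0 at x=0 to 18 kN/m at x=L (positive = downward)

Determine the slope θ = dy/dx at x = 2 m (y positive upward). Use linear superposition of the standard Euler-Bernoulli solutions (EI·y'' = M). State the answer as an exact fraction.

Load 1 — uniform load w=12 kN/m over full span:
  θ_1 = -wx(x²-3Lx+3L²)/(6EI) = -12·2·(2²-3·6·2+3·6²)/(6·50000) = -19/3125 rad
Load 2 — triangular load w₀=18 kN/m (0→w₀ over full span):
  θ_2 = (w₀Lx²/4-w₀L²x/3-w₀x⁴/(24L))/EI = (18·6·2²/4-18·6²·2/3-18·2⁴/(24·6))/50000 = -163/25000 rad
Superposition: θ = Σ θ_i = -63/5000 rad ≈ -0.012600 rad

θ(2) = -63/5000 rad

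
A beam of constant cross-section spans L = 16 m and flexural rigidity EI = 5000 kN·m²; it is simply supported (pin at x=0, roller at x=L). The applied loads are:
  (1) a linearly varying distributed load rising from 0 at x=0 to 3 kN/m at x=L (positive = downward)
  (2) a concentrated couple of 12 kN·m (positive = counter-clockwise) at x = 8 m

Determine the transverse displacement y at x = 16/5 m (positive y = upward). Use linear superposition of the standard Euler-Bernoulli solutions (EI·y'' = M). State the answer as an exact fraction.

Load 1 — triangular load w₀=3 kN/m (0→w₀ over full span):
  y_1 = -w₀x(7L⁴-10L²x²+3x⁴)/(360LEI) = -3·(16/5)·(7·16⁴-10·16²·(16/5)²+3·(16/5)⁴)/(360·16·5000) = -1409024/9765625 m
Load 2 — applied couple M₀=12 kN·m at a=8 m (b=L-a=8):
  y_2 = (M₀x³/(6L)+C₁x)/EI  [x≤a] with C₁=M₀(3b²-L²)/(6L)=-8 = (12·(16/5)³/(6·16)+(-8)·(16/5))/5000 = -336/78125 m
Superposition: y = Σ y_i = -1451024/9765625 m ≈ -0.148585 m

y(16/5) = -1451024/9765625 m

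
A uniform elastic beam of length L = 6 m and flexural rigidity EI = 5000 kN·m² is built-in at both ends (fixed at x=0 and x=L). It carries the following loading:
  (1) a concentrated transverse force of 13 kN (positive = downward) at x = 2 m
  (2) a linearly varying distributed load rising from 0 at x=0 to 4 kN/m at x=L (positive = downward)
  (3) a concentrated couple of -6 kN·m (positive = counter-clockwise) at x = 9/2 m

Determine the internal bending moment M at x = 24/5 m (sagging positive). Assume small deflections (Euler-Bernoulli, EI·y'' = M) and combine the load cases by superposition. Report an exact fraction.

Load 1 — point force P=13 kN at a=2 m (b=L-a=4):
  M_1 = Pa²(a+3b)(L-x)/L³ - Pa²b/L²  [x>a] = 13·2²·(2+3·4)·(6-(24/5))/6³ - 13·2²·4/6² = -26/15 kN·m
Load 2 — triangular load w₀=4 kN/m (0→w₀ over full span):
  M_2 = 3w₀Lx/20 - w₀L²/30 - w₀x³/(6L) = 3·4·6·(24/5)/20 - 4·6²/30 - 4·(24/5)³/(6·6) = 24/125 kN·m
Load 3 — applied couple M₀=-6 kN·m at a=9/2 m (b=L-a=3/2):
  M_3 = R_Ax - M_A - M₀  [x>a] with R_A=-9/8, M_A=-15/8 = (-9/8)·(24/5) - (-15/8) - (-6) = 99/40 kN·m
Superposition: M = Σ M_i = 2801/3000 kN·m ≈ 0.933667 kN·m

M(24/5) = 2801/3000 kN·m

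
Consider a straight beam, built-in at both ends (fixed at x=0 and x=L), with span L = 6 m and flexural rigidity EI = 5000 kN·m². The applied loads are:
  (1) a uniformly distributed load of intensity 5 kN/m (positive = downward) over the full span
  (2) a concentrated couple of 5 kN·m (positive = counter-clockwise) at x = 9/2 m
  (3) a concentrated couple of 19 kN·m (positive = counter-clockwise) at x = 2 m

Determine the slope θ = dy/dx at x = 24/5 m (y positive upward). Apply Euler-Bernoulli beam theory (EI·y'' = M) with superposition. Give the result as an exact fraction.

θ(24/5) = 147/125000 rad

Load 1 — uniform load w=5 kN/m over full span:
  θ_1 = -wx(L-x)(L-2x)/(12EI) = -5·(24/5)·(6-(24/5))·(6-2·(24/5))/(12·5000) = 27/15625 rad
Load 2 — applied couple M₀=5 kN·m at a=9/2 m (b=L-a=3/2):
  θ_2 = (R_Ax²/2 - M_Ax - M₀(x-a))/EI  [x>a] with R_A=15/16, M_A=25/16 = ((15/16)·(24/5)²/2 - (25/16)·(24/5) - 5·((24/5)-(9/2)))/5000 = 9/25000 rad
Load 3 — applied couple M₀=19 kN·m at a=2 m (b=L-a=4):
  θ_3 = (R_Ax²/2 - M_Ax - M₀(x-a))/EI  [x>a] with R_A=38/9, M_A=0 = ((38/9)·(24/5)²/2 - 0·(24/5) - 19·((24/5)-2))/5000 = -57/62500 rad
Superposition: θ = Σ θ_i = 147/125000 rad ≈ 0.001176 rad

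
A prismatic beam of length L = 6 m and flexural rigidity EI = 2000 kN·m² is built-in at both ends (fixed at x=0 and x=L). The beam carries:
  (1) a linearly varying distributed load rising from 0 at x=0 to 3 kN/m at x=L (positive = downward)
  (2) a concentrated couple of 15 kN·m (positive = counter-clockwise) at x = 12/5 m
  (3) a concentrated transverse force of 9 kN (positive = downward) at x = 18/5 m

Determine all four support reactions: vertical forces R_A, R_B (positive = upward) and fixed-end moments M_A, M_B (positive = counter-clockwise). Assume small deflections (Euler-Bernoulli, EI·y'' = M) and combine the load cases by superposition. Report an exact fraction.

Load 1 — triangular load w₀=3 kN/m (0→w₀ over full span):
  R_A = 3w₀L/20 = 3·3·6/20 = 27/10 kN
  M_A = w₀L²/30 = 3·6²/30 = 18/5 kN·m
  R_B = 7w₀L/20 = 7·3·6/20 = 63/10 kN
  M_B = -w₀L²/20 = -3·6²/20 = -27/5 kN·m
Load 2 — applied couple M₀=15 kN·m at a=12/5 m (b=L-a=18/5):
  R_A = 6M₀ab/L³ = 6·15·(12/5)·(18/5)/6³ = 18/5 kN
  M_A = M₀b(2a-b)/L² = 15·(18/5)·(2·(12/5)-(18/5))/6² = 9/5 kN·m
  R_B = -6M₀ab/L³ = -6·15·(12/5)·(18/5)/6³ = -18/5 kN
  M_B = M₀a(2b-a)/L² = 15·(12/5)·(2·(18/5)-(12/5))/6² = 24/5 kN·m
Load 3 — point force P=9 kN at a=18/5 m (b=L-a=12/5):
  R_A = Pb²(3a+b)/L³ = 9·(12/5)²·(3·(18/5)+(12/5))/6³ = 396/125 kN
  M_A = Pab²/L² = 9·(18/5)·(12/5)²/6² = 648/125 kN·m
  R_B = Pa²(a+3b)/L³ = 9·(18/5)²·((18/5)+3·(12/5))/6³ = 729/125 kN
  M_B = -Pa²b/L² = -9·(18/5)²·(12/5)/6² = -972/125 kN·m
Superposition: R_A = 2367/250 kN, M_A = 1323/125 kN·m, R_B = 2133/250 kN, M_B = -1047/125 kN·m

R_A = 2367/250 kN, M_A = 1323/125 kN·m, R_B = 2133/250 kN, M_B = -1047/125 kN·m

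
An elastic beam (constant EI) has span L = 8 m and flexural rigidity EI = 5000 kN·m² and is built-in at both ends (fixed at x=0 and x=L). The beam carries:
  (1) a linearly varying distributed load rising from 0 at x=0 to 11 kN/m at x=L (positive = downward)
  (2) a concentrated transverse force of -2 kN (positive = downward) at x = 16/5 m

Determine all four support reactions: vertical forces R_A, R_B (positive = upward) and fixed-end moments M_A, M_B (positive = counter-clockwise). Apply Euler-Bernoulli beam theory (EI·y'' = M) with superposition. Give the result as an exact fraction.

R_A = 1488/125 kN, M_A = 7936/375 kN·m, R_B = 3762/125 kN, M_B = -4208/125 kN·m

Load 1 — triangular load w₀=11 kN/m (0→w₀ over full span):
  R_A = 3w₀L/20 = 3·11·8/20 = 66/5 kN
  M_A = w₀L²/30 = 11·8²/30 = 352/15 kN·m
  R_B = 7w₀L/20 = 7·11·8/20 = 154/5 kN
  M_B = -w₀L²/20 = -11·8²/20 = -176/5 kN·m
Load 2 — point force P=-2 kN at a=16/5 m (b=L-a=24/5):
  R_A = Pb²(3a+b)/L³ = (-2)·(24/5)²·(3·(16/5)+(24/5))/8³ = -162/125 kN
  M_A = Pab²/L² = (-2)·(16/5)·(24/5)²/8² = -288/125 kN·m
  R_B = Pa²(a+3b)/L³ = (-2)·(16/5)²·((16/5)+3·(24/5))/8³ = -88/125 kN
  M_B = -Pa²b/L² = -(-2)·(16/5)²·(24/5)/8² = 192/125 kN·m
Superposition: R_A = 1488/125 kN, M_A = 7936/375 kN·m, R_B = 3762/125 kN, M_B = -4208/125 kN·m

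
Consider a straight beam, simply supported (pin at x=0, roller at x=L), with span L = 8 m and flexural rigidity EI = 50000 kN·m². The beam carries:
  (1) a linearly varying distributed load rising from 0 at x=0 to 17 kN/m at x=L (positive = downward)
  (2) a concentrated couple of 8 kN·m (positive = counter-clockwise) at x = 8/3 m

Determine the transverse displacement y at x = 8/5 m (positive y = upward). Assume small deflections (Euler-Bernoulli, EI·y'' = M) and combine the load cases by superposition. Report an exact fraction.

y(8/5) = -2189632/439453125 m

Load 1 — triangular load w₀=17 kN/m (0→w₀ over full span):
  y_1 = -w₀x(7L⁴-10L²x²+3x⁴)/(360LEI) = -17·(8/5)·(7·8⁴-10·8²·(8/5)²+3·(8/5)⁴)/(360·8·50000) = -748544/146484375 m
Load 2 — applied couple M₀=8 kN·m at a=8/3 m (b=L-a=16/3):
  y_2 = (M₀x³/(6L)+C₁x)/EI  [x≤a] with C₁=M₀(3b²-L²)/(6L)=32/9 = (8·(8/5)³/(6·8)+(32/9)·(8/5))/50000 = 448/3515625 m
Superposition: y = Σ y_i = -2189632/439453125 m ≈ -0.004983 m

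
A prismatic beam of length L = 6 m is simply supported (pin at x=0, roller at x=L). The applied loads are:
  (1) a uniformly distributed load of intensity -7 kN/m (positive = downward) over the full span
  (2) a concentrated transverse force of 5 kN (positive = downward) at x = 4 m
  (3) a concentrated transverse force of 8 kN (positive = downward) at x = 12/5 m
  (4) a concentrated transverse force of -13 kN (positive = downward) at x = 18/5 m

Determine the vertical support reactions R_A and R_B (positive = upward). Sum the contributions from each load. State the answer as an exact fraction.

Load 1 — uniform load w=-7 kN/m over full span:
  R_A = wL/2 = (-7)·6/2 = -21 kN
  R_B = wL/2 = (-7)·6/2 = -21 kN
Load 2 — point force P=5 kN at a=4 m (b=L-a=2):
  R_A = Pb/L = 5·2/6 = 5/3 kN
  R_B = Pa/L = 5·4/6 = 10/3 kN
Load 3 — point force P=8 kN at a=12/5 m (b=L-a=18/5):
  R_A = Pb/L = 8·(18/5)/6 = 24/5 kN
  R_B = Pa/L = 8·(12/5)/6 = 16/5 kN
Load 4 — point force P=-13 kN at a=18/5 m (b=L-a=12/5):
  R_A = Pb/L = (-13)·(12/5)/6 = -26/5 kN
  R_B = Pa/L = (-13)·(18/5)/6 = -39/5 kN
Superposition: R_A = -296/15 kN, R_B = -334/15 kN

R_A = -296/15 kN, R_B = -334/15 kN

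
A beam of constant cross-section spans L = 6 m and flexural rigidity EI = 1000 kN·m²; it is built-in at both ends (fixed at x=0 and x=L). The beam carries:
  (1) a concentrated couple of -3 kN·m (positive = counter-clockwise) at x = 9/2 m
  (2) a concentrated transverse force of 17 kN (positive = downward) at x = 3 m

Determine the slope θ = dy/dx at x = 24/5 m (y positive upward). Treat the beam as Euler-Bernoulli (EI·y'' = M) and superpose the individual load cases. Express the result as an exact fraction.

Load 1 — applied couple M₀=-3 kN·m at a=9/2 m (b=L-a=3/2):
  θ_1 = (R_Ax²/2 - M_Ax - M₀(x-a))/EI  [x>a] with R_A=-9/16, M_A=-15/16 = ((-9/16)·(24/5)²/2 - (-15/16)·(24/5) - (-3)·((24/5)-(9/2)))/1000 = -27/25000 rad
Load 2 — point force P=17 kN at a=3 m (b=L-a=3):
  θ_2 = Pa²(L-x)(2bL-(3b+a)(L-x))/(2L³EI)  [x>a] = 17·3²·(6-(24/5))·(2·3·6-(3·3+3)·(6-(24/5)))/(2·6³·1000) = 459/50000 rad
Superposition: θ = Σ θ_i = 81/10000 rad ≈ 0.008100 rad

θ(24/5) = 81/10000 rad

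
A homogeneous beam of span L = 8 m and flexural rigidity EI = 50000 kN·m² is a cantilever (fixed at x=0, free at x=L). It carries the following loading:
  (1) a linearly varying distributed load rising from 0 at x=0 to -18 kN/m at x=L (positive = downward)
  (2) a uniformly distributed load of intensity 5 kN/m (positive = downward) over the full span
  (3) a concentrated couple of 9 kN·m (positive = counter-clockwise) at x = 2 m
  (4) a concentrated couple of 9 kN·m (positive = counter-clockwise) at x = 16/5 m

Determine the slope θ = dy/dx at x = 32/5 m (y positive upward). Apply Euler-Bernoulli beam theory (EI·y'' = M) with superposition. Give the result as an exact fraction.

Load 1 — triangular load w₀=-18 kN/m (0→w₀ over full span):
  θ_1 = (w₀Lx²/4-w₀L²x/3-w₀x⁴/(24L))/EI = ((-18)·8·(32/5)²/4-(-18)·8²·(32/5)/3-(-18)·(32/5)⁴/(24·8))/50000 = 44544/1953125 rad
Load 2 — uniform load w=5 kN/m over full span:
  θ_2 = -wx(x²-3Lx+3L²)/(6EI) = -5·(32/5)·((32/5)²-3·8·(32/5)+3·8²)/(6·50000) = -1984/234375 rad
Load 3 — applied couple M₀=9 kN·m at a=2 m (b=L-a=6):
  θ_3 = M₀a/EI  [x>a] = 9·2/50000 = 9/25000 rad
Load 4 — applied couple M₀=9 kN·m at a=16/5 m (b=L-a=24/5):
  θ_4 = M₀a/EI  [x>a] = 9·(16/5)/50000 = 9/15625 rad
Superposition: θ = Σ θ_i = 716131/46875000 rad ≈ 0.015277 rad

θ(32/5) = 716131/46875000 rad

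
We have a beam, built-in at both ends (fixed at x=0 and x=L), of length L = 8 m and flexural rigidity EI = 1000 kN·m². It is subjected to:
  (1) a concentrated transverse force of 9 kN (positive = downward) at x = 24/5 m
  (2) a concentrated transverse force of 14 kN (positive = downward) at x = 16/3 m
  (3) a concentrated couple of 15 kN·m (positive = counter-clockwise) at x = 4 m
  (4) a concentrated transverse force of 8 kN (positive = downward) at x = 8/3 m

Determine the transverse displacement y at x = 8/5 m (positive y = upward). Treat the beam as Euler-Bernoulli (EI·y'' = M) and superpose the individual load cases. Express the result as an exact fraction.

Load 1 — point force P=9 kN at a=24/5 m (b=L-a=16/5):
  y_1 = -Pb²x²(3aL-(3a+b)x)/(6L³EI)  [x≤a] = -9·(16/5)²·(8/5)²·(3·(24/5)·8-(3·(24/5)+(16/5))·(8/5))/(6·8³·1000) = -13056/1953125 m
Load 2 — point force P=14 kN at a=16/3 m (b=L-a=8/3):
  y_2 = -Pb²x²(3aL-(3a+b)x)/(6L³EI)  [x≤a] = -14·(8/3)²·(8/5)²·(3·(16/3)·8-(3·(16/3)+(8/3))·(8/5))/(6·8³·1000) = -10304/1265625 m
Load 3 — applied couple M₀=15 kN·m at a=4 m (b=L-a=4):
  y_3 = (R_Ax³/6 - M_Ax²/2)/EI  [x≤a] with R_A=45/16, M_A=15/4 = ((45/16)·(8/5)³/6 - (15/4)·(8/5)²/2)/1000 = -9/3125 m
Load 4 — point force P=8 kN at a=8/3 m (b=L-a=16/3):
  y_4 = -Pb²x²(3aL-(3a+b)x)/(6L³EI)  [x≤a] = -8·(16/3)²·(8/5)²·(3·(8/3)·8-(3·(8/3)+(16/3))·(8/5))/(6·8³·1000) = -2048/253125 m
Superposition: y = Σ y_i = -1360387/52734375 m ≈ -0.025797 m

y(8/5) = -1360387/52734375 m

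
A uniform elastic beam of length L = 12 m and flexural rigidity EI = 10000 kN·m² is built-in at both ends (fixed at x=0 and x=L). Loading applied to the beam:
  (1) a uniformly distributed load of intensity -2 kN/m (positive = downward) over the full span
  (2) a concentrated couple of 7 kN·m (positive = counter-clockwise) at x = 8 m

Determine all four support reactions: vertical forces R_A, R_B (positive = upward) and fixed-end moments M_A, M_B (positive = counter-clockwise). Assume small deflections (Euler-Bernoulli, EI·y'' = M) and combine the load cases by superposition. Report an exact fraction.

Load 1 — uniform load w=-2 kN/m over full span:
  R_A = wL/2 = (-2)·12/2 = -12 kN
  M_A = wL²/12 = (-2)·12²/12 = -24 kN·m
  R_B = wL/2 = (-2)·12/2 = -12 kN
  M_B = -wL²/12 = -(-2)·12²/12 = 24 kN·m
Load 2 — applied couple M₀=7 kN·m at a=8 m (b=L-a=4):
  R_A = 6M₀ab/L³ = 6·7·8·4/12³ = 7/9 kN
  M_A = M₀b(2a-b)/L² = 7·4·(2·8-4)/12² = 7/3 kN·m
  R_B = -6M₀ab/L³ = -6·7·8·4/12³ = -7/9 kN
  M_B = M₀a(2b-a)/L² = 7·8·(2·4-8)/12² = 0 kN·m
Superposition: R_A = -101/9 kN, M_A = -65/3 kN·m, R_B = -115/9 kN, M_B = 24 kN·m

R_A = -101/9 kN, M_A = -65/3 kN·m, R_B = -115/9 kN, M_B = 24 kN·m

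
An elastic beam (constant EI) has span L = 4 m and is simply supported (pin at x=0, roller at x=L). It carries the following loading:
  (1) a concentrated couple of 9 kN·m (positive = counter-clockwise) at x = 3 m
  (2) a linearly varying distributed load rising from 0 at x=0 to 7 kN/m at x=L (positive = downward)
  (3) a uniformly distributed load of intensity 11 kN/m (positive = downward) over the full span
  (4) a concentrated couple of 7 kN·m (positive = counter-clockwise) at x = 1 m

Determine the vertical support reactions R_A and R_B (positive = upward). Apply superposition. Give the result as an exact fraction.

Load 1 — applied couple M₀=9 kN·m at a=3 m (b=L-a=1):
  R_A = M₀/L = 9/4 kN
  R_B = -M₀/L = -9/4 kN
Load 2 — triangular load w₀=7 kN/m (0→w₀ over full span):
  R_A = w₀L/6 = 7·4/6 = 14/3 kN
  R_B = w₀L/3 = 7·4/3 = 28/3 kN
Load 3 — uniform load w=11 kN/m over full span:
  R_A = wL/2 = 11·4/2 = 22 kN
  R_B = wL/2 = 11·4/2 = 22 kN
Load 4 — applied couple M₀=7 kN·m at a=1 m (b=L-a=3):
  R_A = M₀/L = 7/4 kN
  R_B = -M₀/L = -7/4 kN
Superposition: R_A = 92/3 kN, R_B = 82/3 kN

R_A = 92/3 kN, R_B = 82/3 kN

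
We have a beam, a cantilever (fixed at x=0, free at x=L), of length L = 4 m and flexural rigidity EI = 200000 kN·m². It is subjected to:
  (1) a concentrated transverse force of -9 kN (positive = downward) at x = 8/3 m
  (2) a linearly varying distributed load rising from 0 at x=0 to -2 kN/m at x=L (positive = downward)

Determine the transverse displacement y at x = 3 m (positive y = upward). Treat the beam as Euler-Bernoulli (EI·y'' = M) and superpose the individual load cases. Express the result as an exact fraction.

y(3) = 70969/144000000 m

Load 1 — point force P=-9 kN at a=8/3 m (b=L-a=4/3):
  y_1 = -Pa²(3x-a)/(6EI)  [x>a] = -(-9)·(8/3)²·(3·3-(8/3))/(6·200000) = 19/56250 m
Load 2 — triangular load w₀=-2 kN/m (0→w₀ over full span):
  y_2 = (w₀Lx³/12-w₀L²x²/6-w₀x⁵/(120L))/EI = ((-2)·4·3³/12-(-2)·4²·3²/6-(-2)·3⁵/(120·4))/200000 = 2481/16000000 m
Superposition: y = Σ y_i = 70969/144000000 m ≈ 0.000493 m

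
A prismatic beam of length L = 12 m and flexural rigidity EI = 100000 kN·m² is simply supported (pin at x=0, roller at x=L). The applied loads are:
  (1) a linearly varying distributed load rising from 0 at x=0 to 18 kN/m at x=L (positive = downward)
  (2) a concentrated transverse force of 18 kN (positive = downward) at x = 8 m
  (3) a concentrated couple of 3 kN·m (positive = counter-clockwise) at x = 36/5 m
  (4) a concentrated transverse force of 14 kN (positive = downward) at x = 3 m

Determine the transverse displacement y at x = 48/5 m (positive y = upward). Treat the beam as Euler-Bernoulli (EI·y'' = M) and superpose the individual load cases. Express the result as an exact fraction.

y(48/5) = -32123373/1562500000 m

Load 1 — triangular load w₀=18 kN/m (0→w₀ over full span):
  y_1 = -w₀x(7L⁴-10L²x²+3x⁴)/(360LEI) = -18·(48/5)·(7·12⁴-10·12²·(48/5)²+3·(48/5)⁴)/(360·12·100000) = -740664/48828125 m
Load 2 — point force P=18 kN at a=8 m (b=L-a=4):
  y_2 = -Pa(L-x)(2Lx-a²-x²)/(6LEI)  [x>a] = -18·8·(12-(48/5))·(2·12·(48/5)-8²-(48/5)²)/(6·12·100000) = -1392/390625 m
Load 3 — applied couple M₀=3 kN·m at a=36/5 m (b=L-a=24/5):
  y_3 = (M₀x³/(6L)-M₀(x-a)²/2+C₁x)/EI  [x>a] with C₁=M₀(3b²-L²)/(6L)=-78/25 = (3·(48/5)³/(6·12)-3·((48/5)-(36/5))²/2+(-78/25)·(48/5))/100000 = -27/1562500 m
Load 4 — point force P=14 kN at a=3 m (b=L-a=9):
  y_4 = -Pa(L-x)(2Lx-a²-x²)/(6LEI)  [x>a] = -14·3·(12-(48/5))·(2·12·(48/5)-3²-(48/5)²)/(6·12·100000) = -22617/12500000 m
Superposition: y = Σ y_i = -32123373/1562500000 m ≈ -0.020559 m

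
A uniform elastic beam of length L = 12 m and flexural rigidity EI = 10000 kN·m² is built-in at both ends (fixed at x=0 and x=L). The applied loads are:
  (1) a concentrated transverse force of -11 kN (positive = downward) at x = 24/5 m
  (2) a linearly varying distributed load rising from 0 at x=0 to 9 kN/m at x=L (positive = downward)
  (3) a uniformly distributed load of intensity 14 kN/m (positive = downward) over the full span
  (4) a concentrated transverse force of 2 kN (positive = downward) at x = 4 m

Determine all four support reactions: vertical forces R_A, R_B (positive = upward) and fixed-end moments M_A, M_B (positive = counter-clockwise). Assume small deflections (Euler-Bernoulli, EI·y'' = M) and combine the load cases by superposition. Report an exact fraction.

Load 1 — point force P=-11 kN at a=24/5 m (b=L-a=36/5):
  R_A = Pb²(3a+b)/L³ = (-11)·(36/5)²·(3·(24/5)+(36/5))/12³ = -891/125 kN
  M_A = Pab²/L² = (-11)·(24/5)·(36/5)²/12² = -2376/125 kN·m
  R_B = Pa²(a+3b)/L³ = (-11)·(24/5)²·((24/5)+3·(36/5))/12³ = -484/125 kN
  M_B = -Pa²b/L² = -(-11)·(24/5)²·(36/5)/12² = 1584/125 kN·m
Load 2 — triangular load w₀=9 kN/m (0→w₀ over full span):
  R_A = 3w₀L/20 = 3·9·12/20 = 81/5 kN
  M_A = w₀L²/30 = 9·12²/30 = 216/5 kN·m
  R_B = 7w₀L/20 = 7·9·12/20 = 189/5 kN
  M_B = -w₀L²/20 = -9·12²/20 = -324/5 kN·m
Load 3 — uniform load w=14 kN/m over full span:
  R_A = wL/2 = 14·12/2 = 84 kN
  M_A = wL²/12 = 14·12²/12 = 168 kN·m
  R_B = wL/2 = 14·12/2 = 84 kN
  M_B = -wL²/12 = -14·12²/12 = -168 kN·m
Load 4 — point force P=2 kN at a=4 m (b=L-a=8):
  R_A = Pb²(3a+b)/L³ = 2·8²·(3·4+8)/12³ = 40/27 kN
  M_A = Pab²/L² = 2·4·8²/12² = 32/9 kN·m
  R_B = Pa²(a+3b)/L³ = 2·4²·(4+3·8)/12³ = 14/27 kN
  M_B = -Pa²b/L² = -2·4²·8/12² = -16/9 kN·m
Superposition: R_A = 319118/3375 kN, M_A = 220216/1125 kN·m, R_B = 399757/3375 kN, M_B = -249644/1125 kN·m

R_A = 319118/3375 kN, M_A = 220216/1125 kN·m, R_B = 399757/3375 kN, M_B = -249644/1125 kN·m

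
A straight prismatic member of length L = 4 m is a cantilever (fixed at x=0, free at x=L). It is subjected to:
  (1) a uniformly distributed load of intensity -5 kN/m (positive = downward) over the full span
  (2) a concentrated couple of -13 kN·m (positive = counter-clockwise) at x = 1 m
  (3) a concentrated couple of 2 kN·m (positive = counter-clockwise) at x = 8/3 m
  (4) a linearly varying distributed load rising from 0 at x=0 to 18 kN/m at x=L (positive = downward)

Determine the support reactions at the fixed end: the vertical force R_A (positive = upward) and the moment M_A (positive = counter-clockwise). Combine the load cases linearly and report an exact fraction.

Load 1 — uniform load w=-5 kN/m over full span:
  R_A = wL = (-5)·4 = -20 kN
  M_A = wL²/2 = (-5)·4²/2 = -40 kN·m
Load 2 — applied couple M₀=-13 kN·m at a=1 m (b=L-a=3):
  R_A = 0 kN
  M_A = -M₀ = -(-13) = 13 kN·m
Load 3 — applied couple M₀=2 kN·m at a=8/3 m (b=L-a=4/3):
  R_A = 0 kN
  M_A = -M₀ = -2 kN·m
Load 4 — triangular load w₀=18 kN/m (0→w₀ over full span):
  R_A = w₀L/2 = 18·4/2 = 36 kN
  M_A = w₀L²/3 = 18·4²/3 = 96 kN·m
Superposition: R_A = 16 kN, M_A = 67 kN·m

R_A = 16 kN, M_A = 67 kN·m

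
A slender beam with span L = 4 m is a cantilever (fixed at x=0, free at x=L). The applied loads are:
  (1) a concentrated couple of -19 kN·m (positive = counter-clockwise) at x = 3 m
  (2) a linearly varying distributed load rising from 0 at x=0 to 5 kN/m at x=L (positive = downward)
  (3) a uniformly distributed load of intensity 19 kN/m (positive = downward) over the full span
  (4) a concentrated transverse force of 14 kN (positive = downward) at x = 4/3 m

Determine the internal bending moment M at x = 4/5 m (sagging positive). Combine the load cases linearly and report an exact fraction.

M(4/5) = -3563/25 kN·m

Load 1 — applied couple M₀=-19 kN·m at a=3 m (b=L-a=1):
  M_1 = M₀  [x≤a] = (-19) = -19 kN·m
Load 2 — triangular load w₀=5 kN/m (0→w₀ over full span):
  M_2 = w₀Lx/2 - w₀L²/3 - w₀x³/(6L) = 5·4·(4/5)/2 - 5·4²/3 - 5·(4/5)³/(6·4) = -1408/75 kN·m
Load 3 — uniform load w=19 kN/m over full span:
  M_3 = -w(L-x)²/2 = -19·(4-(4/5))²/2 = -2432/25 kN·m
Load 4 — point force P=14 kN at a=4/3 m (b=L-a=8/3):
  M_4 = -P(a-x)  [x≤a] = -14·((4/3)-(4/5)) = -112/15 kN·m
Superposition: M = Σ M_i = -3563/25 kN·m ≈ -142.520000 kN·m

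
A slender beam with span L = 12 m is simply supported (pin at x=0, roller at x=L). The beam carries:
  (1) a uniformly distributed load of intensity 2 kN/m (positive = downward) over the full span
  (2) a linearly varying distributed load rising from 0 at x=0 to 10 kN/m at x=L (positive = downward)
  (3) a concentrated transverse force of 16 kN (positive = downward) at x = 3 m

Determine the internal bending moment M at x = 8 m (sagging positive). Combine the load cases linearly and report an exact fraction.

Load 1 — uniform load w=2 kN/m over full span:
  M_1 = wx(L-x)/2 = 2·8·(12-8)/2 = 32 kN·m
Load 2 — triangular load w₀=10 kN/m (0→w₀ over full span):
  M_2 = w₀Lx/6 - w₀x³/(6L) = 10·12·8/6 - 10·8³/(6·12) = 800/9 kN·m
Load 3 — point force P=16 kN at a=3 m (b=L-a=9):
  M_3 = Pa(L-x)/L  [x>a] = 16·3·(12-8)/12 = 16 kN·m
Superposition: M = Σ M_i = 1232/9 kN·m ≈ 136.888889 kN·m

M(8) = 1232/9 kN·m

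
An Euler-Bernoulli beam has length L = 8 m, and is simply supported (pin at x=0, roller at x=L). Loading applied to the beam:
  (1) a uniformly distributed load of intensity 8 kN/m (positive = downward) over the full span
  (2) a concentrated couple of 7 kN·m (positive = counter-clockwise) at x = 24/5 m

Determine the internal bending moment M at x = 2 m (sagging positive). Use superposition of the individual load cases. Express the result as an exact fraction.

M(2) = 199/4 kN·m

Load 1 — uniform load w=8 kN/m over full span:
  M_1 = wx(L-x)/2 = 8·2·(8-2)/2 = 48 kN·m
Load 2 — applied couple M₀=7 kN·m at a=24/5 m (b=L-a=16/5):
  M_2 = M₀x/L  [x≤a] = 7·2/8 = 7/4 kN·m
Superposition: M = Σ M_i = 199/4 kN·m ≈ 49.750000 kN·m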